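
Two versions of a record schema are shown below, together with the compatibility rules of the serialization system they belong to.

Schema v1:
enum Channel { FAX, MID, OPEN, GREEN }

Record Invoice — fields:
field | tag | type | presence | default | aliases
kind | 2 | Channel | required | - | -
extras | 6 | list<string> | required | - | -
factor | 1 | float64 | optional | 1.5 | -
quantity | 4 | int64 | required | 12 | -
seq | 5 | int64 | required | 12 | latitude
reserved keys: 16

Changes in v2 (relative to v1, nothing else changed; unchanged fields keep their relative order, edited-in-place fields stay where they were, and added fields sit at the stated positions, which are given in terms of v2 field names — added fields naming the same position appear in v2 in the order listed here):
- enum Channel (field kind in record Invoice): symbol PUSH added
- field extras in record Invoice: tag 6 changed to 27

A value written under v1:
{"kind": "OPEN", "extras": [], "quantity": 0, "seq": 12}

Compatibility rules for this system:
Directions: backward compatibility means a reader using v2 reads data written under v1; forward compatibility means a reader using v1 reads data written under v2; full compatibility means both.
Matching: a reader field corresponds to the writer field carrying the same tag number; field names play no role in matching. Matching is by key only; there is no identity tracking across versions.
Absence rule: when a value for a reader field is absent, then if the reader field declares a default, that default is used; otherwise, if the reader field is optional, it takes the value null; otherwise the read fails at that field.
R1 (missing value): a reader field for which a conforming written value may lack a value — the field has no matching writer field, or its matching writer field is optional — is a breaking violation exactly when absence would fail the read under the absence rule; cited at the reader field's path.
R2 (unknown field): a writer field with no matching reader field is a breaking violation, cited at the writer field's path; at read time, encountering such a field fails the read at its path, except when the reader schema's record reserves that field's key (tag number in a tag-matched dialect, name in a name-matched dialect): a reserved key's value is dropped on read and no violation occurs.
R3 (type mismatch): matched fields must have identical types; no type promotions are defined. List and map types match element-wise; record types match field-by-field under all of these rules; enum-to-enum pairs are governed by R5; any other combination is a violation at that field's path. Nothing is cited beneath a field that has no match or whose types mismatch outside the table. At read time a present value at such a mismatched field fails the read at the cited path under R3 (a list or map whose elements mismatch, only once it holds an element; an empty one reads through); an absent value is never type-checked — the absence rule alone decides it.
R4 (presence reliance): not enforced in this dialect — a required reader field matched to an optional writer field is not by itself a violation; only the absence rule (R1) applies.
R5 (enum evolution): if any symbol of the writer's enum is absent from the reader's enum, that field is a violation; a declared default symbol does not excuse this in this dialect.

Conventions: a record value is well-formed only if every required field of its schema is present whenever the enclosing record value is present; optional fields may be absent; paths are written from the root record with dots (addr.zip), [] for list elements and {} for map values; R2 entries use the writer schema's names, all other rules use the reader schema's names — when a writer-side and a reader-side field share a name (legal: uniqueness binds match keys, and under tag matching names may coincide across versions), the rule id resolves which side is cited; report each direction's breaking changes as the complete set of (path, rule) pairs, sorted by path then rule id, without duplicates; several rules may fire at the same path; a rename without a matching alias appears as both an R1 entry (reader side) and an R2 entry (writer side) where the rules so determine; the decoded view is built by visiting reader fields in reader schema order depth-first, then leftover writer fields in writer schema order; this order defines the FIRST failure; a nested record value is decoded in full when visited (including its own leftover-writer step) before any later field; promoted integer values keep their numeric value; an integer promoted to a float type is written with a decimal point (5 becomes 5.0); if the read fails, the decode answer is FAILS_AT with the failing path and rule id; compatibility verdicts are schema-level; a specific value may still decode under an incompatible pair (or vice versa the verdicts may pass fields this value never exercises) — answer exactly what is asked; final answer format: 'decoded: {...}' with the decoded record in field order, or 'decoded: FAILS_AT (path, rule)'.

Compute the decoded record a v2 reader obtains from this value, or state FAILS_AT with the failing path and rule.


decoded: FAILS_AT (extras, R1)

the writer's type comes first in each Invoice pair
decoding the Invoice value with the v2 reader:
  kind := "OPEN"
  read fails at extras under R1 (no fill)
  => FAILS_AT (extras, R1)
ruling out the remaining Invoice differences:
  enum Channel (field kind in record Invoice): symbol PUSH added -> schema-level compatibility only; this Invoice value's decode is unchanged


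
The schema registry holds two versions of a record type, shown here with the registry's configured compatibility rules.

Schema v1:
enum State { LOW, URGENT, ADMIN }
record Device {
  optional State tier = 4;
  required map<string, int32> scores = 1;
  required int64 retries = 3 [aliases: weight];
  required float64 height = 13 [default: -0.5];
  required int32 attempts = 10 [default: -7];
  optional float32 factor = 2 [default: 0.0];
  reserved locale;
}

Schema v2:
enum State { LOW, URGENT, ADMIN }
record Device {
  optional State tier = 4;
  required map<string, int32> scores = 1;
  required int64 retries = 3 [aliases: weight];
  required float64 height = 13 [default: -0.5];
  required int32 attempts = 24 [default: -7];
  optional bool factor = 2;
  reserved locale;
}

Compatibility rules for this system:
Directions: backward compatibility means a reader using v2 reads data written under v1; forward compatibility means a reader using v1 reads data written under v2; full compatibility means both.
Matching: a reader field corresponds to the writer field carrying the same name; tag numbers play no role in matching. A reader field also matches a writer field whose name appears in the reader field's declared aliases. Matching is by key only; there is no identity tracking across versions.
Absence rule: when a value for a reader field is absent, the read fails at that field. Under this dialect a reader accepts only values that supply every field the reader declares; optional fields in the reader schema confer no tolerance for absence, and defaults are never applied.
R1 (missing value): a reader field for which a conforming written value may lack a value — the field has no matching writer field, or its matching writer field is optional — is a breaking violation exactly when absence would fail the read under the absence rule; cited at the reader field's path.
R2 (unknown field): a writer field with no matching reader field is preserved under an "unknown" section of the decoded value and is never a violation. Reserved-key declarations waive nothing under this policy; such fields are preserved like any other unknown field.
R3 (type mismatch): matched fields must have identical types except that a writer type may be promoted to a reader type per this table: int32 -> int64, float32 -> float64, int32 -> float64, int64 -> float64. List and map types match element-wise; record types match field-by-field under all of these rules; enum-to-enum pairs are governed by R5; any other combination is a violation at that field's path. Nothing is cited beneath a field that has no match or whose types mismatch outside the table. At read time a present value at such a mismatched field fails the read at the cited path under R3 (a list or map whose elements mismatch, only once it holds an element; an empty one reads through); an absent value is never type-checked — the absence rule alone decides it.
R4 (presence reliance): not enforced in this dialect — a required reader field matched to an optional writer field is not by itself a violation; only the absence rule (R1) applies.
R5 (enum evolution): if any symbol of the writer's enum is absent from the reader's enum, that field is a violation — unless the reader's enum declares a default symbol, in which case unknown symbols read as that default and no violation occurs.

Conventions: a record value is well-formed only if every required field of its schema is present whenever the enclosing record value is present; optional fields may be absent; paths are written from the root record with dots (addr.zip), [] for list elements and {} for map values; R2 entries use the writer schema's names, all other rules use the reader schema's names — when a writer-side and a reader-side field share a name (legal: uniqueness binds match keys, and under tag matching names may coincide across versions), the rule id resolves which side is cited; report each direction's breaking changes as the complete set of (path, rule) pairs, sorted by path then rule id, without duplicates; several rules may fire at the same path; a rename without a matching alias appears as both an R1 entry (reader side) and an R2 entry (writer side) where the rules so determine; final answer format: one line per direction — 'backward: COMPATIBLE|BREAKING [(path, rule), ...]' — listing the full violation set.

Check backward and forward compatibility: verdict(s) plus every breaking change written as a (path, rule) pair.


backward: BREAKING [(factor, R1), (factor, R3), (tier, R1)]; forward: BREAKING [(factor, R1), (factor, R3), (tier, R1)]

the writer's type comes first in each Device pair
backward for Device (reader v2, writer v1):
  tier: paired with writer tier (State -> State; writer optional)
  scores: paired with writer scores (map<string, int32> -> map<string, int32>; writer required)
  retries: paired with writer retries (int64 -> int64; writer required)
  height: paired with writer height (float64 -> float64; writer required)
  attempts: paired with writer attempts (int32 -> int32; writer required)
  factor: paired with writer factor (float32 -> bool; writer optional)
  violation R1 at factor
  violation R3 at factor
  violation R1 at tier
  => backward: BREAKING (3)
forward for Device (reader v1, writer v2):
  tier: paired with writer tier (State -> State; writer optional)
  scores: paired with writer scores (map<string, int32> -> map<string, int32>; writer required)
  retries: paired with writer retries (int64 -> int64; writer required)
  height: paired with writer height (float64 -> float64; writer required)
  attempts: paired with writer attempts (int32 -> int32; writer required)
  factor: paired with writer factor (bool -> float32; writer optional)
  violation R1 at factor
  violation R3 at factor
  violation R1 at tier
  => forward: BREAKING (3)


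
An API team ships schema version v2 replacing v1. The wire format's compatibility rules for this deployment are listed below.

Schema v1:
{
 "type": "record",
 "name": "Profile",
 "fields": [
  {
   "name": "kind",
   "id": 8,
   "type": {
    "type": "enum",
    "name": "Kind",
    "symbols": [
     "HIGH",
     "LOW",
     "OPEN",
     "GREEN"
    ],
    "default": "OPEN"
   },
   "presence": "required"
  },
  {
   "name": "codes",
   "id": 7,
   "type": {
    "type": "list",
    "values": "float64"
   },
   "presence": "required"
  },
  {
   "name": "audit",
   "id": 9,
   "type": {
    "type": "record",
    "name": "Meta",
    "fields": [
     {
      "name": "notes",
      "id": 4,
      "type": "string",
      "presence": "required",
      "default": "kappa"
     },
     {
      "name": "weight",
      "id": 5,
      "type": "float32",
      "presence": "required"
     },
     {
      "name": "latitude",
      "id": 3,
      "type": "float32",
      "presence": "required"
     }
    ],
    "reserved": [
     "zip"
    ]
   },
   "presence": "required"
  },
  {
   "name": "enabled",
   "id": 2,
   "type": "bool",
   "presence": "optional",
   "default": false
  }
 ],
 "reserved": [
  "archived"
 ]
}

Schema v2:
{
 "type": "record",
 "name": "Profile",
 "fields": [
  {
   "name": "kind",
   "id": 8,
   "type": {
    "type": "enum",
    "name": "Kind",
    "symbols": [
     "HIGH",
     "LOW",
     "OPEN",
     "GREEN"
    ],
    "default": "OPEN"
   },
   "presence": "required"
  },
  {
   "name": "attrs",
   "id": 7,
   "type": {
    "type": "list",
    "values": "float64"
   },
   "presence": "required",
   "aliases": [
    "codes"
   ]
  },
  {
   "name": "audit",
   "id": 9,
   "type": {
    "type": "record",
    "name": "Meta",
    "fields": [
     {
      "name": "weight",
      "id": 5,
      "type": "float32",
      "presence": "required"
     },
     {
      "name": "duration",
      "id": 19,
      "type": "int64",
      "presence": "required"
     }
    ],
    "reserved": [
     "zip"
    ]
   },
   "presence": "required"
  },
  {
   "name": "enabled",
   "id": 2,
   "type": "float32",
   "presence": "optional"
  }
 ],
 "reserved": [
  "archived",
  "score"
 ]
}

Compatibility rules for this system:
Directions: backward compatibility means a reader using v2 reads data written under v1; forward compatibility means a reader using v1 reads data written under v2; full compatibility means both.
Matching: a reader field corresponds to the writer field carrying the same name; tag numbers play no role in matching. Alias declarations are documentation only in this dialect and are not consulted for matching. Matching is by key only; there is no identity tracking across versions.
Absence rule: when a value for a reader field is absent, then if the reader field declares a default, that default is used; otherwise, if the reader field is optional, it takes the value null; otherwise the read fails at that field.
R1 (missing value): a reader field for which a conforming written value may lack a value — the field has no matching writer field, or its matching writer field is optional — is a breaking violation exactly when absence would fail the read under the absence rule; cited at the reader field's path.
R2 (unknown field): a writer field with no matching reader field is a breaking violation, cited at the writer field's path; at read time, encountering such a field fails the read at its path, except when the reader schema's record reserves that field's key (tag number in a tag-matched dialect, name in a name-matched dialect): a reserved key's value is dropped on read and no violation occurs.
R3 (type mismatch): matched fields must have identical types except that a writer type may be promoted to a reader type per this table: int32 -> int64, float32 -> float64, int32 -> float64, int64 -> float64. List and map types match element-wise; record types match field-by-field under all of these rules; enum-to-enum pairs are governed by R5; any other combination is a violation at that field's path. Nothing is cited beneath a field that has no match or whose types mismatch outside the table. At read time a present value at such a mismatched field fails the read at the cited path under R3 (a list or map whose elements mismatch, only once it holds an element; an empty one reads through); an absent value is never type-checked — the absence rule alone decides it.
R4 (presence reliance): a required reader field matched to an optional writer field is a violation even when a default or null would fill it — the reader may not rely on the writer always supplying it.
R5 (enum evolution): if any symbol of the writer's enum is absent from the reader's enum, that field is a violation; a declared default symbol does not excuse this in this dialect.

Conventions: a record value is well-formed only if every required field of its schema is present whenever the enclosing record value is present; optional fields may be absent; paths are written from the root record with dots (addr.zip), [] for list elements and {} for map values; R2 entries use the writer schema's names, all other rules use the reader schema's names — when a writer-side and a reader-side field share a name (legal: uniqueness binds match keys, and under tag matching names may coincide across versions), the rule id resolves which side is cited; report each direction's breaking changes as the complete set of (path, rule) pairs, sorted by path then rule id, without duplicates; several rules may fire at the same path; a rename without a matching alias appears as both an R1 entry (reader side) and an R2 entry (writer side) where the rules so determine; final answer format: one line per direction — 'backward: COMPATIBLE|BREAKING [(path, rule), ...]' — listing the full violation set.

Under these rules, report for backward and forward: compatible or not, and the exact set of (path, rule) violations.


the writer's type comes first in each Profile pair
checking backward for Profile: reader v2 against writer v1:
  Kind -> Kind, writer required: kind aligns to kind
  no writer field matches reader attrs
  Meta -> Meta, writer required: audit aligns to audit
  bool -> float32, writer optional: enabled aligns to enabled
  writer field codes has no reader counterpart
  float32 -> float32, writer required: audit.weight aligns to audit.weight
  no writer field matches reader audit.duration
  writer field audit.notes has no reader counterpart
  writer field audit.latitude has no reader counterpart
  violation R1 at attrs
  violation R1 at audit.duration
  violation R2 at audit.latitude
  violation R2 at audit.notes
  violation R2 at codes
  violation R3 at enabled
  => backward: BREAKING (6)
checking forward for Profile: reader v1 against writer v2:
  Kind -> Kind, writer required: kind aligns to kind
  no writer field matches reader codes
  Meta -> Meta, writer required: audit aligns to audit
  float32 -> bool, writer optional: enabled aligns to enabled
  writer field attrs has no reader counterpart
  no writer field matches reader audit.notes
  float32 -> float32, writer required: audit.weight aligns to audit.weight
  no writer field matches reader audit.latitude
  writer field audit.duration has no reader counterpart
  violation R2 at attrs
  violation R2 at audit.duration
  violation R1 at audit.latitude
  violation R1 at codes
  violation R3 at enabled
  => forward: BREAKING (5)

backward: BREAKING [(attrs, R1), (audit.duration, R1), (audit.latitude, R2), (audit.notes, R2), (codes, R2), (enabled, R3)]; forward: BREAKING [(attrs, R2), (audit.duration, R2), (audit.latitude, R1), (codes, R1), (enabled, R3)]


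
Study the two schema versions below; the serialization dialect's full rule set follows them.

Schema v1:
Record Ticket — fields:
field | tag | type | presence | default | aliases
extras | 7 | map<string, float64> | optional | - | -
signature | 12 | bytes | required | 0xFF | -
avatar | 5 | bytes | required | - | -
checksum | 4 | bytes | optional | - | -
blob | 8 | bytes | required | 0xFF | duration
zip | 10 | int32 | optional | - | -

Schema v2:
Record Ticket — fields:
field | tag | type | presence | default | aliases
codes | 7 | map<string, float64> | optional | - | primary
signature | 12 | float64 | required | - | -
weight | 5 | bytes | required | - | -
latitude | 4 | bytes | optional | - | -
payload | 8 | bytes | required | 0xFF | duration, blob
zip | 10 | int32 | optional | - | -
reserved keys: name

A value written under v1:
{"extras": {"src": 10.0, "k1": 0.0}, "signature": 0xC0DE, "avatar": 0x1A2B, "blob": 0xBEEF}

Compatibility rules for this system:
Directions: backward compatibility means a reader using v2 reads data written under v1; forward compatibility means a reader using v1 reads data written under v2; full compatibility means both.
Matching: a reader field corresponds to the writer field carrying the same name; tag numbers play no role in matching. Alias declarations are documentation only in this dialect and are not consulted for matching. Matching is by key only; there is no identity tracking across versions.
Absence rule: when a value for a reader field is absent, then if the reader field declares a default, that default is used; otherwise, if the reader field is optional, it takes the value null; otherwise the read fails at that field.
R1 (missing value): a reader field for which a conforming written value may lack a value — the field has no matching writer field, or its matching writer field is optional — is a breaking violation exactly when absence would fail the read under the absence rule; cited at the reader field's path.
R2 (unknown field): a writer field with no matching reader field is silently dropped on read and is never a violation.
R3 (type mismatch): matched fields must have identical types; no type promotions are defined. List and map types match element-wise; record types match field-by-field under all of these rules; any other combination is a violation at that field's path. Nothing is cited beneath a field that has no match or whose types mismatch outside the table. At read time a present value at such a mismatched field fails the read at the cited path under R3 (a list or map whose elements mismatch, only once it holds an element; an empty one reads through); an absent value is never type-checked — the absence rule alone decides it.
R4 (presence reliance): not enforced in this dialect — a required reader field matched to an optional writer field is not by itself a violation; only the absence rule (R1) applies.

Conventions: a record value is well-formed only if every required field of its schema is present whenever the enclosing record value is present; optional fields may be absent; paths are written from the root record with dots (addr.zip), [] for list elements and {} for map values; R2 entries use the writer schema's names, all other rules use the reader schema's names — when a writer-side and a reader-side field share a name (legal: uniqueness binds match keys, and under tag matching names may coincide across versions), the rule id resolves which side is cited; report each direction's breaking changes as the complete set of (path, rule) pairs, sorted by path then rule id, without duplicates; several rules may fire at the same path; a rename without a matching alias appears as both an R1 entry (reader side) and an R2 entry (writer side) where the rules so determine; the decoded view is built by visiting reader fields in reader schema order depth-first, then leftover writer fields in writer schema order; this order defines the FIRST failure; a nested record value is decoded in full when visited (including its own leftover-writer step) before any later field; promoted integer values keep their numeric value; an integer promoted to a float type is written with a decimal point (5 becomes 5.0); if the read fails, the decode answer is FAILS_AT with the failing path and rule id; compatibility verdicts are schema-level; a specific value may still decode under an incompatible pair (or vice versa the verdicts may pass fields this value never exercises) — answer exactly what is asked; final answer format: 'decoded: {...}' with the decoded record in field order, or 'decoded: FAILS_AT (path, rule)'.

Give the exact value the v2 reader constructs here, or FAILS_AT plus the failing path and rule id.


decoded: FAILS_AT (signature, R3)

arrows below run writer -> reader for Ticket
decoding the Ticket value with the v2 reader:
  codes := null (not supplied -> null)
  read fails at signature under R3
  => FAILS_AT (signature, R3)
checking off the Ticket differences that do not matter here:
  renamed field blob to payload in record Ticket (alias blob declared on the renamed field) -> fires no rule on Ticket under this dialect and leaves the result unchanged
  renamed field extras to codes in record Ticket -> fires no rule on Ticket under this dialect and leaves the result unchanged
  renamed field avatar to weight in record Ticket -> matters for Ticket compatibility verdicts, not for this value's decode
  renamed field checksum to latitude in record Ticket -> fires no rule on Ticket under this dialect and leaves the result unchanged


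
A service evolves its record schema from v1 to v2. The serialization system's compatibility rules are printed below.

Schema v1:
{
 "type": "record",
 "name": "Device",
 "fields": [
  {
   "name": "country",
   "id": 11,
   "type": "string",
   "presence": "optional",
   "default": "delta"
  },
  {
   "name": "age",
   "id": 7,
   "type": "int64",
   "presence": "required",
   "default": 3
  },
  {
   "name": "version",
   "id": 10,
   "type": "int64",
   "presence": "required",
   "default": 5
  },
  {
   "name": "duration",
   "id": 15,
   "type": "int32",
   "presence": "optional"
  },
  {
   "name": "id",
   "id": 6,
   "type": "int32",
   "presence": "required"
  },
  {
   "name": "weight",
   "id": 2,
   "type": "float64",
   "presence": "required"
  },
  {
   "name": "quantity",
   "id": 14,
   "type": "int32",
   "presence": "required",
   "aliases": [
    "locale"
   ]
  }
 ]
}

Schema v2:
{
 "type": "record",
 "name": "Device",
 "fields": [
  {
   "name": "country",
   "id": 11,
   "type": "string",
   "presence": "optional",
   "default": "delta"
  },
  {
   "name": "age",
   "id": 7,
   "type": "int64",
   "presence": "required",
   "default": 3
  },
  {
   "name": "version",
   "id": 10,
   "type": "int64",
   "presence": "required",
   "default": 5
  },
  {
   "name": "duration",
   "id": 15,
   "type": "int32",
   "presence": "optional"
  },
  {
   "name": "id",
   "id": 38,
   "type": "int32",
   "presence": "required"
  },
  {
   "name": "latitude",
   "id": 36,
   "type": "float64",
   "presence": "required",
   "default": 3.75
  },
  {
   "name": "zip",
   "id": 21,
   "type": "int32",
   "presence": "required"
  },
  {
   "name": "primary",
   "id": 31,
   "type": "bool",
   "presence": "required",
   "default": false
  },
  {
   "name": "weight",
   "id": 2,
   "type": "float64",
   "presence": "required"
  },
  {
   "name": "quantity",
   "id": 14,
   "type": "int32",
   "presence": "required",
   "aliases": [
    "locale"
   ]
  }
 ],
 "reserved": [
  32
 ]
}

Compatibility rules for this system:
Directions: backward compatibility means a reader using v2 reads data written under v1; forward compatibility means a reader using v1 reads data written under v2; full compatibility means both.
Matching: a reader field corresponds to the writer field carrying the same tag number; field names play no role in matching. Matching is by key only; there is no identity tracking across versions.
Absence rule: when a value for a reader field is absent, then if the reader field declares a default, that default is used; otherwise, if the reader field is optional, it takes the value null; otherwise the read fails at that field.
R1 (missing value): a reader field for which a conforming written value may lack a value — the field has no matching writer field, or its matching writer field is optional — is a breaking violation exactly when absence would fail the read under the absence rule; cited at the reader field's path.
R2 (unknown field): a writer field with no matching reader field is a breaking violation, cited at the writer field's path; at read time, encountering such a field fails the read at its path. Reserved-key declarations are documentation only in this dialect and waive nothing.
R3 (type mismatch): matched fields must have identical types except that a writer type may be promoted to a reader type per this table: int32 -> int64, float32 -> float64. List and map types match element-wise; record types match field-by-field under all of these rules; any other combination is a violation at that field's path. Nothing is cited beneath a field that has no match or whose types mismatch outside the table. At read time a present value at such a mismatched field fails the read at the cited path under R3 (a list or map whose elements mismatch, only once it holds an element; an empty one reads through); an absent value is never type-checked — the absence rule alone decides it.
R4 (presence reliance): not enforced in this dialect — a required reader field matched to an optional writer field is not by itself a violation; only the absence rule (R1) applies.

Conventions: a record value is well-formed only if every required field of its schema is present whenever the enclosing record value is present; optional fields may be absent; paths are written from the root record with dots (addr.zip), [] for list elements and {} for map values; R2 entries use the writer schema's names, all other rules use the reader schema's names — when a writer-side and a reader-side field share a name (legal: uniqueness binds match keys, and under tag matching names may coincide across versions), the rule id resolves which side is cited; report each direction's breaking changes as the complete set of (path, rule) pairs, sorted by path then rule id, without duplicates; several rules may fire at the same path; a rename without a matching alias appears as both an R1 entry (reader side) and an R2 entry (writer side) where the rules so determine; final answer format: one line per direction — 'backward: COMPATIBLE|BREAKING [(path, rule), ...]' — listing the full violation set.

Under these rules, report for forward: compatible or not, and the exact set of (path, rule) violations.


each type pair in Device: writer, then reader
forward for Device (reader v1, writer v2):
  writer optional, string -> string: reader country maps from writer country
  writer required, int64 -> int64: reader age maps from writer age
  writer required, int64 -> int64: reader version maps from writer version
  writer optional, int32 -> int32: reader duration maps from writer duration
  id: no writer match
  writer required, float64 -> float64: reader weight maps from writer weight
  writer required, int32 -> int32: reader quantity maps from writer quantity
  leftover writer field: id
  leftover writer field: latitude
  leftover writer field: zip
  leftover writer field: primary
  R1 fires at id
  R2 fires at id
  R2 fires at latitude
  R2 fires at primary
  R2 fires at zip
  => forward: BREAKING (5)

forward: BREAKING [(id, R1), (id, R2), (latitude, R2), (primary, R2), (zip, R2)]


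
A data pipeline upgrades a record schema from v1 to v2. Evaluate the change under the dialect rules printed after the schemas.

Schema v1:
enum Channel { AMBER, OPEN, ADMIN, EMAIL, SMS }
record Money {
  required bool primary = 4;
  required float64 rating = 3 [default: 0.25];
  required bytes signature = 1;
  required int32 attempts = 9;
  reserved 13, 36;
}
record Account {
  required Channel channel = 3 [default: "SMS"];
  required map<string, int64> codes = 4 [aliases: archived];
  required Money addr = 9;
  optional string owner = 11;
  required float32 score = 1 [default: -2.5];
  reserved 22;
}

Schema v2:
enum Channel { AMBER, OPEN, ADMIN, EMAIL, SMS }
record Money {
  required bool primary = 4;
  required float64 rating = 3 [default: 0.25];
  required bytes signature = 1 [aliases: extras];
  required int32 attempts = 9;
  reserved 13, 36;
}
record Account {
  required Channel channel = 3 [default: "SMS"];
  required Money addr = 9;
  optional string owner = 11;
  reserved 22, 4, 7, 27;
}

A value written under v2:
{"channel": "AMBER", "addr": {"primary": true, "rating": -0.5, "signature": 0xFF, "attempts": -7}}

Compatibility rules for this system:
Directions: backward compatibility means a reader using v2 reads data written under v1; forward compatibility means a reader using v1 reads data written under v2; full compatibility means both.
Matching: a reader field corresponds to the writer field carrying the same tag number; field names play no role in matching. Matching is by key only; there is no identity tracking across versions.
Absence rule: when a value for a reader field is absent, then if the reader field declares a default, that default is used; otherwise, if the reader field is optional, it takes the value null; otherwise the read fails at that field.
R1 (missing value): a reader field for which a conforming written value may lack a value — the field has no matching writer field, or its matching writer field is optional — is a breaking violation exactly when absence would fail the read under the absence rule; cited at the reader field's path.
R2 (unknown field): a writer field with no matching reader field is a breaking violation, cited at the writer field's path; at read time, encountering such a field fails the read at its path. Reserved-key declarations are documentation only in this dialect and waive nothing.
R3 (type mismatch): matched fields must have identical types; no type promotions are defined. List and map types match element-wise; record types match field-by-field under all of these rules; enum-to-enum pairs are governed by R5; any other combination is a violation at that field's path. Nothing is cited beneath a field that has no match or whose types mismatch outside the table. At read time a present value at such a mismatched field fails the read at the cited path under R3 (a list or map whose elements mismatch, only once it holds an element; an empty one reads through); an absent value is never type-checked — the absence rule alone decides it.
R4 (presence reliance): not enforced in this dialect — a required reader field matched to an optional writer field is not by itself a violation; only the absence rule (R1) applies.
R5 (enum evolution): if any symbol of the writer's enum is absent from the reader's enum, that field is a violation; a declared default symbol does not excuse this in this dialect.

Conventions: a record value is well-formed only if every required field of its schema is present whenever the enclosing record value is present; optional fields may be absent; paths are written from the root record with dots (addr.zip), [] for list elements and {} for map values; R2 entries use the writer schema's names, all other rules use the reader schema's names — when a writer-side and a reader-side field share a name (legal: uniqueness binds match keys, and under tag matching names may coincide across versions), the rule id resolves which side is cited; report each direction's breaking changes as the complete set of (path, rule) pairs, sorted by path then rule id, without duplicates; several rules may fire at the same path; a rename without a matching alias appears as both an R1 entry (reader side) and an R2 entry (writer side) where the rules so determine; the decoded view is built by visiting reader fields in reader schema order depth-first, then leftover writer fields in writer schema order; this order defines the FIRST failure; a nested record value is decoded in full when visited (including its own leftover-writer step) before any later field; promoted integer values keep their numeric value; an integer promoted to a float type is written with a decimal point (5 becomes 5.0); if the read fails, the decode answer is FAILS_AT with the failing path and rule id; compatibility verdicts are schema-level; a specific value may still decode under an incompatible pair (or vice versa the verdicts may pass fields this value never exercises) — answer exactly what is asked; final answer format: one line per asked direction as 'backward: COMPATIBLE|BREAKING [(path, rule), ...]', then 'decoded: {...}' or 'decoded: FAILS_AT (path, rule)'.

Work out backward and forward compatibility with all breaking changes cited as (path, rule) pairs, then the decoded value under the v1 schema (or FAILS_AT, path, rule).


backward: BREAKING [(codes, R2), (score, R2)]; forward: BREAKING [(codes, R1)]; decoded: FAILS_AT (codes, R1)

arrows below run writer -> reader for Account
backward pass over Account, reader schema v2, writer schema v1:
  channel <- channel (Channel -> Channel, writer required)
  addr <- addr (Money -> Money, writer required)
  owner <- owner (string -> string, writer optional)
  writer codes: unknown to reader
  writer score: unknown to reader
  addr.primary <- addr.primary (bool -> bool, writer required)
  addr.rating <- addr.rating (float64 -> float64, writer required)
  addr.signature <- addr.signature (bytes -> bytes, writer required)
  addr.attempts <- addr.attempts (int32 -> int32, writer required)
  R2 fires at codes
  R2 fires at score
  => backward verdict for Account: BREAKING, 2 violation(s)
forward pass over Account, reader schema v1, writer schema v2:
  channel <- channel (Channel -> Channel, writer required)
  codes: no writer-side match
  addr <- addr (Money -> Money, writer required)
  owner <- owner (string -> string, writer optional)
  score: no writer-side match
  addr.primary <- addr.primary (bool -> bool, writer required)
  addr.rating <- addr.rating (float64 -> float64, writer required)
  addr.signature <- addr.signature (bytes -> bytes, writer required)
  addr.attempts <- addr.attempts (int32 -> int32, writer required)
  R1 fires at codes
  => forward verdict for Account: BREAKING, 1 violation(s)
decode walk for Account under reader schema v1:
  channel := "AMBER"
  read fails at codes under R1 (no fill)
  => FAILS_AT (codes, R1)


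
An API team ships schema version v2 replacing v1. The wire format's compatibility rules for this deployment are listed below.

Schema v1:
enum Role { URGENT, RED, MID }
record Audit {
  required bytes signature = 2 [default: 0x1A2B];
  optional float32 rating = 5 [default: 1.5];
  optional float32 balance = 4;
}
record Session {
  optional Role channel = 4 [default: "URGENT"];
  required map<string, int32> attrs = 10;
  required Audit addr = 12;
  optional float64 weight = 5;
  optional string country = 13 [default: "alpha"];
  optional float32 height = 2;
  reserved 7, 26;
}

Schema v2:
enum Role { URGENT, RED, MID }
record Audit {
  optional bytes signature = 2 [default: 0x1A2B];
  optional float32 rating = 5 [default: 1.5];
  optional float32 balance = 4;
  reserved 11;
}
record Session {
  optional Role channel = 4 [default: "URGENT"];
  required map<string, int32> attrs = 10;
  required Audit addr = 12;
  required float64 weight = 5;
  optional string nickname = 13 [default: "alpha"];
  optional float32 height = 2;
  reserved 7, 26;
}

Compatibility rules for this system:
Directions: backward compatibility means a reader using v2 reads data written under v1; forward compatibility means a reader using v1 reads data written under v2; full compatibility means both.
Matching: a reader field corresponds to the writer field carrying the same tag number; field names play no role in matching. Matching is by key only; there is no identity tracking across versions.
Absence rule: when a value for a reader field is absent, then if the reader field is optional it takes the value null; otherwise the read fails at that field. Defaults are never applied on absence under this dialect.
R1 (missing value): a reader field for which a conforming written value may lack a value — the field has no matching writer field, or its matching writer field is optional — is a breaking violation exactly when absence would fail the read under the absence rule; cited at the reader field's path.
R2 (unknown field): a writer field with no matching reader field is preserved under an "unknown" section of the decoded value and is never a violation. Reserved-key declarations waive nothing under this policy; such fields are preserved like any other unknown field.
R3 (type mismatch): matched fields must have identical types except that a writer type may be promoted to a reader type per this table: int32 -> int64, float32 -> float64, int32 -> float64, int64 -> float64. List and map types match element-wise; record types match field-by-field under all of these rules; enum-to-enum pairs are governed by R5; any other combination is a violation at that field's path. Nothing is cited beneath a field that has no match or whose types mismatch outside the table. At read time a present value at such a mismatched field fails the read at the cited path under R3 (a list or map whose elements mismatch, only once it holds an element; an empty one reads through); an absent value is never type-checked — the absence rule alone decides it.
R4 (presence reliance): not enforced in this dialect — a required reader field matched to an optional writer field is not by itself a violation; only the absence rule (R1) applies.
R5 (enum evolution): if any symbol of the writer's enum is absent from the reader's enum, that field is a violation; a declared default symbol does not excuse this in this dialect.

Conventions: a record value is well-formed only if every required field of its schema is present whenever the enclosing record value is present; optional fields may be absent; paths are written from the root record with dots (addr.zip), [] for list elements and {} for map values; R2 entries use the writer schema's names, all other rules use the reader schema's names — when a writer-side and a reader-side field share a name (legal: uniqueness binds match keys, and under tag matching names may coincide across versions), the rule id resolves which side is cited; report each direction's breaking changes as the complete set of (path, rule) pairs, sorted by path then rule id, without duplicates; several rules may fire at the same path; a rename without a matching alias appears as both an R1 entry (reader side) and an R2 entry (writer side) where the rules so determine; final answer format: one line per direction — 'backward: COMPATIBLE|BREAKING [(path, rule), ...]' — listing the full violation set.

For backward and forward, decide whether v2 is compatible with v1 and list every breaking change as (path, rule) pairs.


arrows below run writer -> reader for Session
checking backward for Session: reader v2 against writer v1:
  channel <- channel (Role -> Role, writer optional)
  attrs <- attrs (map<string, int32> -> map<string, int32>, writer required)
  addr <- addr (Audit -> Audit, writer required)
  weight <- weight (float64 -> float64, writer optional)
  nickname <- country (string -> string, writer optional)
  height <- height (float32 -> float32, writer optional)
  addr.signature <- addr.signature (bytes -> bytes, writer required)
  addr.rating <- addr.rating (float32 -> float32, writer optional)
  addr.balance <- addr.balance (float32 -> float32, writer optional)
  rule R1 violated at weight
  => backward verdict for Session: BREAKING, 1 violation(s)
checking forward for Session: reader v1 against writer v2:
  channel <- channel (Role -> Role, writer optional)
  attrs <- attrs (map<string, int32> -> map<string, int32>, writer required)
  addr <- addr (Audit -> Audit, writer required)
  weight <- weight (float64 -> float64, writer required)
  country <- nickname (string -> string, writer optional)
  height <- height (float32 -> float32, writer optional)
  addr.signature <- addr.signature (bytes -> bytes, writer optional)
  addr.rating <- addr.rating (float32 -> float32, writer optional)
  addr.balance <- addr.balance (float32 -> float32, writer optional)
  rule R1 violated at addr.signature
  => forward verdict for Session: BREAKING, 1 violation(s)

backward: BREAKING [(weight, R1)]; forward: BREAKING [(addr.signature, R1)]
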